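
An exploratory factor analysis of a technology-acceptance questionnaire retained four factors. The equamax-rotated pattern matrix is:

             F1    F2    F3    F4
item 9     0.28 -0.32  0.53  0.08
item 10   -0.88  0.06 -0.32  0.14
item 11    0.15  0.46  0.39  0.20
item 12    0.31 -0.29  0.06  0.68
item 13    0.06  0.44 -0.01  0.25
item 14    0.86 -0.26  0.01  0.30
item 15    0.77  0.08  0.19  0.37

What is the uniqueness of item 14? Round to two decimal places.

h² = 0.86² + (-0.26)² + 0.01² + 0.30² = 0.7396 + 0.0676 + 0.0001 + 0.0900 = 0.8973
Uniqueness u² = 1 − h² = 1 − 0.8973 = 0.1027

0.10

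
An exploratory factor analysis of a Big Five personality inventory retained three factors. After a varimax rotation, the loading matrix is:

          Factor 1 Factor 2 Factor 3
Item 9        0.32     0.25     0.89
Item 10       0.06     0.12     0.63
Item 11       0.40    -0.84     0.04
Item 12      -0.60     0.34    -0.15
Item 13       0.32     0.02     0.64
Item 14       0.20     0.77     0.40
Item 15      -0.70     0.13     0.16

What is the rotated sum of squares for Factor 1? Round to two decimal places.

1.26

SS loadings for Factor 1 = 0.32² + 0.06² + 0.40² + (-0.60)² + 0.32² + 0.20² + (-0.70)² = 0.1024 + 0.0036 + 0.1600 + 0.3600 + 0.1024 + 0.0400 + 0.4900 = 1.2584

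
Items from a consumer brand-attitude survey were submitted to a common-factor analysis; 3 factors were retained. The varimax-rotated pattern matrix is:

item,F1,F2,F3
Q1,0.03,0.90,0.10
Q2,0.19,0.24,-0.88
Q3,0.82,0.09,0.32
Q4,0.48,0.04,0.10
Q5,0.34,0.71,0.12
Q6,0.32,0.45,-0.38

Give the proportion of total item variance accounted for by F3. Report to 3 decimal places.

0.176

SS loadings for F3 = 0.10² + (-0.88)² + 0.32² + 0.10² + 0.12² + (-0.38)² = 1.0556
Proportion of variance = 1.0556 / 6 = 0.1759.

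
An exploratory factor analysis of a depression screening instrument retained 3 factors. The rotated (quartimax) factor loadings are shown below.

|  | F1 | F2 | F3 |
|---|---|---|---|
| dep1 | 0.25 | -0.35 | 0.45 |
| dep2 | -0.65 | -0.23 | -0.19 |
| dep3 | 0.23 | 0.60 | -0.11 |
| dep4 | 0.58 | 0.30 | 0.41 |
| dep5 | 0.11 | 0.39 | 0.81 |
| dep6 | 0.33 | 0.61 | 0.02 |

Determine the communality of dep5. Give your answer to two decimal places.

h² = 0.11² + 0.39² + 0.81² = 0.0121 + 0.1521 + 0.6561 = 0.8203

0.82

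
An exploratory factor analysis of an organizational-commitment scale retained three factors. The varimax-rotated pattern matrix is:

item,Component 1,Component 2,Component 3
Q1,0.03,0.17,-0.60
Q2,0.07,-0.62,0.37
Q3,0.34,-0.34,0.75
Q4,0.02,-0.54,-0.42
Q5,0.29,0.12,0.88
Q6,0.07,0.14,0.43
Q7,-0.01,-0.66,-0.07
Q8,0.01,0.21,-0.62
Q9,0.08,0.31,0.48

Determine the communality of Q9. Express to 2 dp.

h² = 0.08² + 0.31² + 0.48² = 0.0064 + 0.0961 + 0.2304 = 0.3329

0.33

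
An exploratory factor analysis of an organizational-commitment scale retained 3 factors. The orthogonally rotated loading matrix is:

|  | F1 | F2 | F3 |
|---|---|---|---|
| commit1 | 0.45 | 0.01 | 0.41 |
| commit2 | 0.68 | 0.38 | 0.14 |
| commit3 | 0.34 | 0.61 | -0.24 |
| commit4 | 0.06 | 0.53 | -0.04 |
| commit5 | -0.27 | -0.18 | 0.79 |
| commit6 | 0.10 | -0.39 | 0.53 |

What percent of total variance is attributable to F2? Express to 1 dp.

SS loadings for F2 = 0.01² + 0.38² + 0.61² + 0.53² + (-0.18)² + (-0.39)² = 0.9820
With 6 standardized items, total variance = 6. Proportion = 0.9820/6 = 0.1637 → 16.37%.

16.4%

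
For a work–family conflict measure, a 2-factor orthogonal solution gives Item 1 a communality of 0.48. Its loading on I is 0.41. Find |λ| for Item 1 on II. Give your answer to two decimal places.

Under orthogonal rotation h² = Σλ², so λ_II² = h² − (0.1681) = 0.48 − 0.1681 = 0.3119.
|λ| = √0.3119 = 0.5585.

0.56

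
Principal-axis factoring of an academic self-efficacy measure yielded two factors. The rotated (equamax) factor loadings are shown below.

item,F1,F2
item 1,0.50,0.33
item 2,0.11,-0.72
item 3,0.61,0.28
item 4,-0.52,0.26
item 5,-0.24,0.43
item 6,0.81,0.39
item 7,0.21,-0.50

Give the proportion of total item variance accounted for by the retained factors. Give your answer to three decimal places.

SS loadings by factor: 1.6624, 1.3603; total = 3.0227.
Total variance with 7 standardized items is 7, so the solution explains 3.0227/7 = 0.4318.

0.432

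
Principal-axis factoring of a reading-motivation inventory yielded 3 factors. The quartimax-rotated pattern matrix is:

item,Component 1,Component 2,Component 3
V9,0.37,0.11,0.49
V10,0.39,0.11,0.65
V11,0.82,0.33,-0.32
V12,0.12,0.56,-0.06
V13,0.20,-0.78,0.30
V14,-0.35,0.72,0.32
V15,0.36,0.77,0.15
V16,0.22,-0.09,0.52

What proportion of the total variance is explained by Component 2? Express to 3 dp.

0.272

SS loadings for Component 2 = 0.11² + 0.11² + 0.33² + 0.56² + (-0.78)² + 0.72² + 0.77² + (-0.09)² = 2.1745
Proportion of variance = 2.1745 / 8 = 0.2718.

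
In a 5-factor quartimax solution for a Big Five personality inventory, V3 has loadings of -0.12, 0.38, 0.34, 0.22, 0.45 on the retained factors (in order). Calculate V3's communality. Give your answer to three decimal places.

0.525

h² = (-0.12)² + 0.38² + 0.34² + 0.22² + 0.45² = 0.0144 + 0.1444 + 0.1156 + 0.0484 + 0.2025 = 0.5253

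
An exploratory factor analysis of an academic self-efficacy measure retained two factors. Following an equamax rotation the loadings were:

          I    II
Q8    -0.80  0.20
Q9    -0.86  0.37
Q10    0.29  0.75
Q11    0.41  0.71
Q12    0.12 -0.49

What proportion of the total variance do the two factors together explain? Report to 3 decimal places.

0.626

Communalities: 0.6800, 0.8765, 0.6466, 0.6722, 0.2545; Σh² = 3.1298.
Total variance with 5 standardized items is 5, so the solution explains 3.1298/5 = 0.6260.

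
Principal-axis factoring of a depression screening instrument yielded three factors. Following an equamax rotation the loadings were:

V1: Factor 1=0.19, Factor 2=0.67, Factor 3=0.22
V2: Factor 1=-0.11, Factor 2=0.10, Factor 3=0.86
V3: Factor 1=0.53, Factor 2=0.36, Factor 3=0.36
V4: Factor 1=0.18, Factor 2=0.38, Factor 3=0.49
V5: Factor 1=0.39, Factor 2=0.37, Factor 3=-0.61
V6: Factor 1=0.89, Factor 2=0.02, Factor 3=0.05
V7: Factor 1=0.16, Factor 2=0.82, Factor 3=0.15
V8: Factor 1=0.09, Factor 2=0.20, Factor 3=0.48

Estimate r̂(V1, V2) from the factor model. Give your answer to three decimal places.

r̂ = Σ λ_i·λ_j across factors = (0.19)(-0.11) + (0.67)(0.10) + (0.22)(0.86)
  = -0.0209 +0.0670 +0.1892 = 0.2353

0.235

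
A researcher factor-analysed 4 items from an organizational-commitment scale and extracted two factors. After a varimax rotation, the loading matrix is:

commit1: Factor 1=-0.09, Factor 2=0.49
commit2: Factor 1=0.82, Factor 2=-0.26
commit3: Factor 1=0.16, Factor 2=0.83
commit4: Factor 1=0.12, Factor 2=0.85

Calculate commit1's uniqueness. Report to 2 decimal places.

h² = (-0.09)² + 0.49² = 0.0081 + 0.2401 = 0.2482
Uniqueness u² = 1 − h² = 1 − 0.2482 = 0.7518

0.75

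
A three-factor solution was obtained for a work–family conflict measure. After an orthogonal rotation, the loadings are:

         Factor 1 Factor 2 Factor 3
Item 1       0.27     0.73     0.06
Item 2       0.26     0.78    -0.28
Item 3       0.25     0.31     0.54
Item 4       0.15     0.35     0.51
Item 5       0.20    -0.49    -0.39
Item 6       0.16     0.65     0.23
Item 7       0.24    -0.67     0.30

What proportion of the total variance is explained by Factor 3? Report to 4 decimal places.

SS loadings for Factor 3 = 0.06² + (-0.28)² + 0.54² + 0.51² + (-0.39)² + 0.23² + 0.30² = 0.9287
Proportion of variance = 0.9287 / 7 = 0.1327.

0.1327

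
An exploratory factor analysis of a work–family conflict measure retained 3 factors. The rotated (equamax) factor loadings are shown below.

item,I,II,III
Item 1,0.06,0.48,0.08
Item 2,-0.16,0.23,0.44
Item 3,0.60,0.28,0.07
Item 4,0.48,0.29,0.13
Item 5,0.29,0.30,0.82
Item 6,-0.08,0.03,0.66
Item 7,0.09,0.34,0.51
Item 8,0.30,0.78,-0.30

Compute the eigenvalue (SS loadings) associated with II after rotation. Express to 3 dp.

1.261

SS loadings for II = 0.48² + 0.23² + 0.28² + 0.29² + 0.30² + 0.03² + 0.34² + 0.78² = 0.2304 + 0.0529 + 0.0784 + 0.0841 + 0.0900 + 0.0009 + 0.1156 + 0.6084 = 1.2607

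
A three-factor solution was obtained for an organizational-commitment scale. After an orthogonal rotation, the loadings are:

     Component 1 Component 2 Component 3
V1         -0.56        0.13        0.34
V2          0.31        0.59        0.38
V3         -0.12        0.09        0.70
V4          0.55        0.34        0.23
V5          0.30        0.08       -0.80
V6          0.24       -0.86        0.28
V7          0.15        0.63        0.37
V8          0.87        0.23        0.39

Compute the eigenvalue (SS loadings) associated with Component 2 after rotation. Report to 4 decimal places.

SS loadings for Component 2 = 0.13² + 0.59² + 0.09² + 0.34² + 0.08² + (-0.86)² + 0.63² + 0.23² = 0.0169 + 0.3481 + 0.0081 + 0.1156 + 0.0064 + 0.7396 + 0.3969 + 0.0529 = 1.6845

1.6845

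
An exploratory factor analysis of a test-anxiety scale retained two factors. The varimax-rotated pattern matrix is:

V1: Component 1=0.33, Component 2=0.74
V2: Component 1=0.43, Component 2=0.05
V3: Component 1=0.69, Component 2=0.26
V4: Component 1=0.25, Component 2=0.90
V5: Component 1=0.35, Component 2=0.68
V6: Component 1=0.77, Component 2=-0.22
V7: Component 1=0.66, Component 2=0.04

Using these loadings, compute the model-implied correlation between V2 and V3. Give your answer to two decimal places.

r̂ = Σ λ_i·λ_j across factors = (0.43)(0.69) + (0.05)(0.26)
  = +0.2967 +0.0130 = 0.3097

0.31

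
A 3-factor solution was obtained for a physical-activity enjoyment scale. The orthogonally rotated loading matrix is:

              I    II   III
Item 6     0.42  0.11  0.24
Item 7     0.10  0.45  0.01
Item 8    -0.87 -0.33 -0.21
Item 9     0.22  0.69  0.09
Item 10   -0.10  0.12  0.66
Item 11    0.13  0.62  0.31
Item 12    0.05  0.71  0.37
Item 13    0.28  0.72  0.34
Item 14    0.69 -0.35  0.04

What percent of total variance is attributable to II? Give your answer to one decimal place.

SS loadings for II = 0.11² + 0.45² + (-0.33)² + 0.69² + 0.12² + 0.62² + 0.71² + 0.72² + (-0.35)² = 2.3434
With 9 standardized items, total variance = 9. Proportion = 2.3434/9 = 0.2604 → 26.04%.

26.0%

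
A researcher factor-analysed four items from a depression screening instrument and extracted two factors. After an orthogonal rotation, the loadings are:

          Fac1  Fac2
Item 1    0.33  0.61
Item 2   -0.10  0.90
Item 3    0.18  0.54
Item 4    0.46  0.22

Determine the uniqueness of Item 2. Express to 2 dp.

0.18

h² = (-0.10)² + 0.90² = 0.0100 + 0.8100 = 0.8200
Uniqueness u² = 1 − h² = 1 − 0.8200 = 0.1800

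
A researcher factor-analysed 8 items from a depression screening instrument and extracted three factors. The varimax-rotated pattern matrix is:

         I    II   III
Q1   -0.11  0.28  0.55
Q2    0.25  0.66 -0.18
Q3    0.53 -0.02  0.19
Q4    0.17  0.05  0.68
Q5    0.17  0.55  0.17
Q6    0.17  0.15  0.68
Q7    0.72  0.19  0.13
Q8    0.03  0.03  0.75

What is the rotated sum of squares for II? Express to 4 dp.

0.8789

SS loadings for II = 0.28² + 0.66² + (-0.02)² + 0.05² + 0.55² + 0.15² + 0.19² + 0.03² = 0.0784 + 0.4356 + 0.0004 + 0.0025 + 0.3025 + 0.0225 + 0.0361 + 0.0009 = 0.8789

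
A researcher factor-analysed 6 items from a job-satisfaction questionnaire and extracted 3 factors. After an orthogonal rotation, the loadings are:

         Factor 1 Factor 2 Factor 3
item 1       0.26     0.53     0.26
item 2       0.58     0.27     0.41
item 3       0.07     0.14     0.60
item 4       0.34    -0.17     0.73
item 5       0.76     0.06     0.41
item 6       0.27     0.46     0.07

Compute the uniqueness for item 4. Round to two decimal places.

h² = 0.34² + (-0.17)² + 0.73² = 0.1156 + 0.0289 + 0.5329 = 0.6774
Uniqueness u² = 1 − h² = 1 − 0.6774 = 0.3226

0.32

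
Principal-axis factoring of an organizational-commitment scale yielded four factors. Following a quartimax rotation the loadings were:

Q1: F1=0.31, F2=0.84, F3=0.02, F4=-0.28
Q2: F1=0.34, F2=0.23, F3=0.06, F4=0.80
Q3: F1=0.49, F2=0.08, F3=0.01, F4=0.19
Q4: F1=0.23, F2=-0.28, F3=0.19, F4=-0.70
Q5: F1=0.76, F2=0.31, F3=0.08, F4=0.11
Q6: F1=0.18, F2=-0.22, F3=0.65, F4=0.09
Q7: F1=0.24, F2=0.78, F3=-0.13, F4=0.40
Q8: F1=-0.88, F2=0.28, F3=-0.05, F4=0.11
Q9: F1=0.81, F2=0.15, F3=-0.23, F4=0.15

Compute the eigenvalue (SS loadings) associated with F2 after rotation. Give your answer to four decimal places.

1.6971

SS loadings for F2 = 0.84² + 0.23² + 0.08² + (-0.28)² + 0.31² + (-0.22)² + 0.78² + 0.28² + 0.15² = 0.7056 + 0.0529 + 0.0064 + 0.0784 + 0.0961 + 0.0484 + 0.6084 + 0.0784 + 0.0225 = 1.6971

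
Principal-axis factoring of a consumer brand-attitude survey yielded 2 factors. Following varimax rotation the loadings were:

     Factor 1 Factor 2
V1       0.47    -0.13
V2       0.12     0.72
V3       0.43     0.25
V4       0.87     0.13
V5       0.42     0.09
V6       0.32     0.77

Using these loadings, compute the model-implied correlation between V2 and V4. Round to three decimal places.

0.198

r̂ = Σ λ_i·λ_j across factors = (0.12)(0.87) + (0.72)(0.13)
  = +0.1044 +0.0936 = 0.1980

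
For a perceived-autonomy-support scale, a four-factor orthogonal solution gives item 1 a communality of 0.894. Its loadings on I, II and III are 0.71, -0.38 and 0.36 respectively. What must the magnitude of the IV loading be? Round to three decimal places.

Under orthogonal rotation h² = Σλ², so λ_IV² = h² − (0.7781) = 0.894 − 0.7781 = 0.1159.
|λ| = √0.1159 = 0.3404.

0.340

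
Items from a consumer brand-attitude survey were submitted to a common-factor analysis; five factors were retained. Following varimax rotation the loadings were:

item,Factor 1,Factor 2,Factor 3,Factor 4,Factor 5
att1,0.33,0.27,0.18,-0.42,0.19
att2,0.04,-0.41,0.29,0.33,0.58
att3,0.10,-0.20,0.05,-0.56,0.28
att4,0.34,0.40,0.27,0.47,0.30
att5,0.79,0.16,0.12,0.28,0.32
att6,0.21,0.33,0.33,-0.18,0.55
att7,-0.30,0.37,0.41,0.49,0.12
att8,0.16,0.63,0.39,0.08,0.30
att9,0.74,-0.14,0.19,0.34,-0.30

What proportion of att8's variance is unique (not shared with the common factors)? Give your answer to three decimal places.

h² = 0.16² + 0.63² + 0.39² + 0.08² + 0.30² = 0.0256 + 0.3969 + 0.1521 + 0.0064 + 0.0900 = 0.6710
Uniqueness u² = 1 − h² = 1 − 0.6710 = 0.3290

0.329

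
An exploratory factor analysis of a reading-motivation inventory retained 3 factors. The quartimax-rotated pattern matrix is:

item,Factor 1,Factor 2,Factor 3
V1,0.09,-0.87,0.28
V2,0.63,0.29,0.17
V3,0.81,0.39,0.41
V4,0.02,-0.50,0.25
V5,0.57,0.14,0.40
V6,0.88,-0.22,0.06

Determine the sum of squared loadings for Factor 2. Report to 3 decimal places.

SS loadings for Factor 2 = (-0.87)² + 0.29² + 0.39² + (-0.50)² + 0.14² + (-0.22)² = 0.7569 + 0.0841 + 0.1521 + 0.2500 + 0.0196 + 0.0484 = 1.3111

1.311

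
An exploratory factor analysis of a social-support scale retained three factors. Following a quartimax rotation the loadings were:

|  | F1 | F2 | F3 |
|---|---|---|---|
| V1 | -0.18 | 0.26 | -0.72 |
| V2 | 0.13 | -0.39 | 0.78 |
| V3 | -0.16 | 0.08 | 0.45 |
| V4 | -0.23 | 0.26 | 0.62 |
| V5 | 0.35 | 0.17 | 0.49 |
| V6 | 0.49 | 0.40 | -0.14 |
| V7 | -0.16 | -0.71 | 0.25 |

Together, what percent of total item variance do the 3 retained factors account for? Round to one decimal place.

Communalities: 0.6184, 0.7774, 0.2345, 0.5049, 0.3915, 0.4197, 0.5922; Σh² = 3.5386.
Total variance with 7 standardized items is 7, so the solution explains 3.5386/7 = 0.5055 = 50.55%.

50.6%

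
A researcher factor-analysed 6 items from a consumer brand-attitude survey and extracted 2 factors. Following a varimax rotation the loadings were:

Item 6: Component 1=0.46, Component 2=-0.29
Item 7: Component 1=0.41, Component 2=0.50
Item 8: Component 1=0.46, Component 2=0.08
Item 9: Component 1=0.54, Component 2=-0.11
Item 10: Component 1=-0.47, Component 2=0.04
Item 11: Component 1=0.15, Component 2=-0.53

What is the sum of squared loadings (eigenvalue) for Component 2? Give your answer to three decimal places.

0.635

SS loadings for Component 2 = (-0.29)² + 0.50² + 0.08² + (-0.11)² + 0.04² + (-0.53)² = 0.0841 + 0.2500 + 0.0064 + 0.0121 + 0.0016 + 0.2809 = 0.6351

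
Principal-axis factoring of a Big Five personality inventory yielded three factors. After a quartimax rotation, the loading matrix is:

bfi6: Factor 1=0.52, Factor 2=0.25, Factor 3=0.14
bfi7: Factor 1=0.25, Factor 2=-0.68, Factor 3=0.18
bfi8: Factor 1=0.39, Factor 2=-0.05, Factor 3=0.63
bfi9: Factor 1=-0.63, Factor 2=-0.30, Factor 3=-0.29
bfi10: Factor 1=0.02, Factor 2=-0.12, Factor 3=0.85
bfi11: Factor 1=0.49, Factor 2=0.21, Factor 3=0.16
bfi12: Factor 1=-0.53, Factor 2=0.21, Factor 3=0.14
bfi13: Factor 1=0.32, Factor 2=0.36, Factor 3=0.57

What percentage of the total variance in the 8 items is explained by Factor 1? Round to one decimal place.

SS loadings for Factor 1 = 0.52² + 0.25² + 0.39² + (-0.63)² + 0.02² + 0.49² + (-0.53)² + 0.32² = 1.5057
With 8 standardized items, total variance = 8. Proportion = 1.5057/8 = 0.1882 → 18.82%.

18.8%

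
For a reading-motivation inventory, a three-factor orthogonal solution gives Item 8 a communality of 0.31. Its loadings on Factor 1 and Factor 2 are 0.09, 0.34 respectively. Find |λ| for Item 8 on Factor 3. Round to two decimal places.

0.43

Under orthogonal rotation h² = Σλ², so λ_Factor 3² = h² − (0.1237) = 0.31 − 0.1237 = 0.1863.
|λ| = √0.1863 = 0.4316.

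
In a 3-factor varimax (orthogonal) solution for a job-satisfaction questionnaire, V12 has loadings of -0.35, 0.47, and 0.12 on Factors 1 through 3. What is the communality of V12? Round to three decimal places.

0.358

h² = (-0.35)² + 0.47² + 0.12² = 0.1225 + 0.2209 + 0.0144 = 0.3578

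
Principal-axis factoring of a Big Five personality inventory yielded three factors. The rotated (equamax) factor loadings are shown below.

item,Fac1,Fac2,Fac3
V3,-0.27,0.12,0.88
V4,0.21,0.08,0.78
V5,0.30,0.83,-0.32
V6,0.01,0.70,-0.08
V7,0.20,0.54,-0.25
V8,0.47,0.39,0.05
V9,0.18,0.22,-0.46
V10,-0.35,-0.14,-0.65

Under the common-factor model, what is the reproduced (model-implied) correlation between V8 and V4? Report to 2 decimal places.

r̂ = Σ λ_i·λ_j across factors = (0.47)(0.21) + (0.39)(0.08) + (0.05)(0.78)
  = +0.0987 +0.0312 +0.0390 = 0.1689

0.17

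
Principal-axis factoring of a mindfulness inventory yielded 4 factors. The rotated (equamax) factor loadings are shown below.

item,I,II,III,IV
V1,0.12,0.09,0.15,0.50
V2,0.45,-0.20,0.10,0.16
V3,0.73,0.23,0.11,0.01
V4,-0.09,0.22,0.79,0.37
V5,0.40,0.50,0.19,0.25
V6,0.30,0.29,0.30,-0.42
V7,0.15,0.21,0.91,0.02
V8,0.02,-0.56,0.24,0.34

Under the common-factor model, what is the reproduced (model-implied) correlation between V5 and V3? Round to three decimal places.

r̂ = Σ λ_i·λ_j across factors = (0.40)(0.73) + (0.50)(0.23) + (0.19)(0.11) + (0.25)(0.01)
  = +0.2920 +0.1150 +0.0209 +0.0025 = 0.4304

0.430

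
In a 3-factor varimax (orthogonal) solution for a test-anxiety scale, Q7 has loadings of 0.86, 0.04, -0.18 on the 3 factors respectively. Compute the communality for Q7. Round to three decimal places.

0.774

h² = 0.86² + 0.04² + (-0.18)² = 0.7396 + 0.0016 + 0.0324 = 0.7736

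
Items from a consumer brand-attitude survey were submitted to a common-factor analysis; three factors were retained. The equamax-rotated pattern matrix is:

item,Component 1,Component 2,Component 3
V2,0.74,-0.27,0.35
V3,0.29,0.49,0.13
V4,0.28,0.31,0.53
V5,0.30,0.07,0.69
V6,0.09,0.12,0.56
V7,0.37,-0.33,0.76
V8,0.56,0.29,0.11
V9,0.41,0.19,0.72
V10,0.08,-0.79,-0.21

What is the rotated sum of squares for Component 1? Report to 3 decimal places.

1.433

SS loadings for Component 1 = 0.74² + 0.29² + 0.28² + 0.30² + 0.09² + 0.37² + 0.56² + 0.41² + 0.08² = 0.5476 + 0.0841 + 0.0784 + 0.0900 + 0.0081 + 0.1369 + 0.3136 + 0.1681 + 0.0064 = 1.4332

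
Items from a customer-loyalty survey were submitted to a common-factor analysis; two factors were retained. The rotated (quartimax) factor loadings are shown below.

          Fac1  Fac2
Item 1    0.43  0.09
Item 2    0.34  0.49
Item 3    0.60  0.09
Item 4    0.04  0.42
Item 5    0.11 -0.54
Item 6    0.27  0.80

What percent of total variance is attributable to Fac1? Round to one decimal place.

12.5%

SS loadings for Fac1 = 0.43² + 0.34² + 0.60² + 0.04² + 0.11² + 0.27² = 0.7471
With 6 standardized items, total variance = 6. Proportion = 0.7471/6 = 0.1245 → 12.45%.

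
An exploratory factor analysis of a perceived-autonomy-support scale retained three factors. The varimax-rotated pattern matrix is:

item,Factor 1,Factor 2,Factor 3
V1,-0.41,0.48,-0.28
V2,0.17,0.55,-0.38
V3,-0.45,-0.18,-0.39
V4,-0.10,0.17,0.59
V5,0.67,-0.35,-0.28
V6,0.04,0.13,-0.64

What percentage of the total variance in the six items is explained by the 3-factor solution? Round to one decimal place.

SS loadings by factor: 0.8600, 0.7336, 1.2110; total = 2.8046.
Total variance with 6 standardized items is 6, so the solution explains 2.8046/6 = 0.4674 = 46.74%.

46.7%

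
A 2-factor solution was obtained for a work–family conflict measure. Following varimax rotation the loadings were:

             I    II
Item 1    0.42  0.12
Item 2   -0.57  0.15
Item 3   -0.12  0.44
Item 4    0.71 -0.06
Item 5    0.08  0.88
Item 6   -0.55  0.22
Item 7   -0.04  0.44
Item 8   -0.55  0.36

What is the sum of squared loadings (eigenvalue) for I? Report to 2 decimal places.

1.63

SS loadings for I = 0.42² + (-0.57)² + (-0.12)² + 0.71² + 0.08² + (-0.55)² + (-0.04)² + (-0.55)² = 0.1764 + 0.3249 + 0.0144 + 0.5041 + 0.0064 + 0.3025 + 0.0016 + 0.3025 = 1.6328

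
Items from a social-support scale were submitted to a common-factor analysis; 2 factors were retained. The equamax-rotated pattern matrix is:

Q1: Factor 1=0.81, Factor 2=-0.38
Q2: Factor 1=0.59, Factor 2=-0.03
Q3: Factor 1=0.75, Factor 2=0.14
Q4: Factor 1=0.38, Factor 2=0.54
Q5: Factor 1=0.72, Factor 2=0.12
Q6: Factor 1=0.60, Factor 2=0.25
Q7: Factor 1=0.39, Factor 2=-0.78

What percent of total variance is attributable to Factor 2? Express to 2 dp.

16.31%

SS loadings for Factor 2 = (-0.38)² + (-0.03)² + 0.14² + 0.54² + 0.12² + 0.25² + (-0.78)² = 1.1418
With 7 standardized items, total variance = 7. Proportion = 1.1418/7 = 0.1631 → 16.31%.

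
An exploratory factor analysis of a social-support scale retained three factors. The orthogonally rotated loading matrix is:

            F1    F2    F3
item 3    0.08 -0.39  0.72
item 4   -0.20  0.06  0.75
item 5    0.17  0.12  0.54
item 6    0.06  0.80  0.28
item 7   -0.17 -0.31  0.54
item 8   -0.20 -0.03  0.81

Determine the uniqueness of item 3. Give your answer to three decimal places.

h² = 0.08² + (-0.39)² + 0.72² = 0.0064 + 0.1521 + 0.5184 = 0.6769
Uniqueness u² = 1 − h² = 1 − 0.6769 = 0.3231

0.323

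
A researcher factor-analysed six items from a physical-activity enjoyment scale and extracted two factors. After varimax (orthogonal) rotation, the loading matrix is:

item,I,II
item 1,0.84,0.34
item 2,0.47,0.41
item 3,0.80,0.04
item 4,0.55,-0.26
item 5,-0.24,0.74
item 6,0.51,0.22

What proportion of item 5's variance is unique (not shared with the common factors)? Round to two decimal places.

h² = (-0.24)² + 0.74² = 0.0576 + 0.5476 = 0.6052
Uniqueness u² = 1 − h² = 1 − 0.6052 = 0.3948

0.39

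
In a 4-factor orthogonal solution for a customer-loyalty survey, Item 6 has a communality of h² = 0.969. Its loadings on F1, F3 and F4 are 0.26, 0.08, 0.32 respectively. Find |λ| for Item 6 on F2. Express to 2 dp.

0.89

Under orthogonal rotation h² = Σλ², so λ_F2² = h² − (0.1764) = 0.969 − 0.1764 = 0.7926.
|λ| = √0.7926 = 0.8903.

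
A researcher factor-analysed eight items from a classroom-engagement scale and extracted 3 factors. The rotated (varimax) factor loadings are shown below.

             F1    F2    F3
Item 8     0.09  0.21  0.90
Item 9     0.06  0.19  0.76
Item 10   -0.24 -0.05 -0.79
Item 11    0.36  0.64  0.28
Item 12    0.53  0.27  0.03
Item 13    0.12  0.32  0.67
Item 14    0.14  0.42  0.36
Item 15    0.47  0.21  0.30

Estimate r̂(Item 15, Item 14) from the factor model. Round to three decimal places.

r̂ = Σ λ_i·λ_j across factors = (0.47)(0.14) + (0.21)(0.42) + (0.30)(0.36)
  = +0.0658 +0.0882 +0.1080 = 0.2620

0.262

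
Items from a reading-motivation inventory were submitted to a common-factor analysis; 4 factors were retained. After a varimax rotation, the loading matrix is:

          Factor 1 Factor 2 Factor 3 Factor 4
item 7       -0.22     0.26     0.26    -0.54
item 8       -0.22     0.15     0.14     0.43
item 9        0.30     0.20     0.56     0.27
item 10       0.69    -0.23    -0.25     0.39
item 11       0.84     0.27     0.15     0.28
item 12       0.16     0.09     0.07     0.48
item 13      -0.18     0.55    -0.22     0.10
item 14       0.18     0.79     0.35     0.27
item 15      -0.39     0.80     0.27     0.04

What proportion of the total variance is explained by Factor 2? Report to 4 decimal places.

SS loadings for Factor 2 = 0.26² + 0.15² + 0.20² + (-0.23)² + 0.27² + 0.09² + 0.55² + 0.79² + 0.80² = 1.8306
Proportion of variance = 1.8306 / 9 = 0.2034.

0.2034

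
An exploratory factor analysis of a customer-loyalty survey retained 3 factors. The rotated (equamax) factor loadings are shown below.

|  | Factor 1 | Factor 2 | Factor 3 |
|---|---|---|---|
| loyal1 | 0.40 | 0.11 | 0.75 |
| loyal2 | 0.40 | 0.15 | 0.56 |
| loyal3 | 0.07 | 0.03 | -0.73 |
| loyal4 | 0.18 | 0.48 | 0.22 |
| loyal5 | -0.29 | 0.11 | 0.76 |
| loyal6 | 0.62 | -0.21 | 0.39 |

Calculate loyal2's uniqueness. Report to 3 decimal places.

0.504

h² = 0.40² + 0.15² + 0.56² = 0.1600 + 0.0225 + 0.3136 = 0.4961
Uniqueness u² = 1 − h² = 1 − 0.4961 = 0.5039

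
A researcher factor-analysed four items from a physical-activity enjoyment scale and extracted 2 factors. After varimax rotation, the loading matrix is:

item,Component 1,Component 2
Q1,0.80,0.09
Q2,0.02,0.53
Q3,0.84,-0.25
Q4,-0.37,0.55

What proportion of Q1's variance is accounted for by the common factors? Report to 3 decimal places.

h² = 0.80² + 0.09² = 0.6400 + 0.0081 = 0.6481

0.648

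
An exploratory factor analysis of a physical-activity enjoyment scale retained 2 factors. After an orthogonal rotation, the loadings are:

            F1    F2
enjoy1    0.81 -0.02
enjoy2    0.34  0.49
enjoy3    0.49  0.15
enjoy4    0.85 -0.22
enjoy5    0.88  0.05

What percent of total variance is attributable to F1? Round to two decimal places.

SS loadings for F1 = 0.81² + 0.34² + 0.49² + 0.85² + 0.88² = 2.5087
With 5 standardized items, total variance = 5. Proportion = 2.5087/5 = 0.5017 → 50.17%.

50.17%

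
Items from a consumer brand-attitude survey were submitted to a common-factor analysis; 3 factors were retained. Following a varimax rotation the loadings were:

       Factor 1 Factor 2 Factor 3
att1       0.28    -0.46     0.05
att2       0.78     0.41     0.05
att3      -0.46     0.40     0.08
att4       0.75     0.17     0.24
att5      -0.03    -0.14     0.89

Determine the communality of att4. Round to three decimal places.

h² = 0.75² + 0.17² + 0.24² = 0.5625 + 0.0289 + 0.0576 = 0.6490

0.649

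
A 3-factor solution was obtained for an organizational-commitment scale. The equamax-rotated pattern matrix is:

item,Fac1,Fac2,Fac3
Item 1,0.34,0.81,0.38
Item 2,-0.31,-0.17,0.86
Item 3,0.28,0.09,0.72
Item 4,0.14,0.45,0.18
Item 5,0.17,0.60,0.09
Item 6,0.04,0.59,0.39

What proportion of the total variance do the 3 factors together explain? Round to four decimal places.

SS loadings by factor: 0.3402, 1.6037, 1.5950; total = 3.5389.
Total variance with 6 standardized items is 6, so the solution explains 3.5389/6 = 0.5898.

0.5898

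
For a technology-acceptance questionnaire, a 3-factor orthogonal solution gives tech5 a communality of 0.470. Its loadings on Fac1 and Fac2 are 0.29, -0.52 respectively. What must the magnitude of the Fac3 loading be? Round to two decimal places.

Under orthogonal rotation h² = Σλ², so λ_Fac3² = h² − (0.3545) = 0.470 − 0.3545 = 0.1155.
|λ| = √0.1155 = 0.3399.

0.34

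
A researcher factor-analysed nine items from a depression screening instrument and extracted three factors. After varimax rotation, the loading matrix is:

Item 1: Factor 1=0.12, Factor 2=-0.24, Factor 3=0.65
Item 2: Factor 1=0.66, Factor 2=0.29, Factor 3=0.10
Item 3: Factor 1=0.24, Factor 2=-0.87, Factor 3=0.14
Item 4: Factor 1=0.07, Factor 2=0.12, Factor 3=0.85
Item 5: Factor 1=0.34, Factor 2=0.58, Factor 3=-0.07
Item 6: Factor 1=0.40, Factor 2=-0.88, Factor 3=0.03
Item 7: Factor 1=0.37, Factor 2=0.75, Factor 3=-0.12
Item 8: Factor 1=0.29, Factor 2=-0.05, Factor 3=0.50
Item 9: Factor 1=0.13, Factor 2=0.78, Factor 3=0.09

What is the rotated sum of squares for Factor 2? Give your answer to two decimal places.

SS loadings for Factor 2 = (-0.24)² + 0.29² + (-0.87)² + 0.12² + 0.58² + (-0.88)² + 0.75² + (-0.05)² + 0.78² = 0.0576 + 0.0841 + 0.7569 + 0.0144 + 0.3364 + 0.7744 + 0.5625 + 0.0025 + 0.6084 = 3.1972

3.20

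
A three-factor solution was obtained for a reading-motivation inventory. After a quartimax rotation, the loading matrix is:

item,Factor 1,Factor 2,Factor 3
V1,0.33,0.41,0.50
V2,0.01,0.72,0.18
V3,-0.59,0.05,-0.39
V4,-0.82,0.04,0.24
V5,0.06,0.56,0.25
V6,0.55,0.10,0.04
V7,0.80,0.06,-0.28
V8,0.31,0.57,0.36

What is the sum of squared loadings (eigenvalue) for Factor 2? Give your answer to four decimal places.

SS loadings for Factor 2 = 0.41² + 0.72² + 0.05² + 0.04² + 0.56² + 0.10² + 0.06² + 0.57² = 0.1681 + 0.5184 + 0.0025 + 0.0016 + 0.3136 + 0.0100 + 0.0036 + 0.3249 = 1.3427

1.3427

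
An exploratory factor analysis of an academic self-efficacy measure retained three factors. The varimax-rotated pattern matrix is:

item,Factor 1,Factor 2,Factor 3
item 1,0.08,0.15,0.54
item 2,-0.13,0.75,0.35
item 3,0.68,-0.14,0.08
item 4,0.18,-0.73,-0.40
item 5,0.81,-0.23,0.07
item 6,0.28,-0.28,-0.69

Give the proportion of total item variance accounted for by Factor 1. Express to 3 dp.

0.209

SS loadings for Factor 1 = 0.08² + (-0.13)² + 0.68² + 0.18² + 0.81² + 0.28² = 1.2526
Proportion of variance = 1.2526 / 6 = 0.2088.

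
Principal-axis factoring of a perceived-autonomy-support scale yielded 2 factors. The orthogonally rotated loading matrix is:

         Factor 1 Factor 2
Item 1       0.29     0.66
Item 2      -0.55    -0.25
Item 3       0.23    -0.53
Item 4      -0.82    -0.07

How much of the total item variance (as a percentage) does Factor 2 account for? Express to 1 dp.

19.6%

SS loadings for Factor 2 = 0.66² + (-0.25)² + (-0.53)² + (-0.07)² = 0.7839
With 4 standardized items, total variance = 4. Proportion = 0.7839/4 = 0.1960 → 19.60%.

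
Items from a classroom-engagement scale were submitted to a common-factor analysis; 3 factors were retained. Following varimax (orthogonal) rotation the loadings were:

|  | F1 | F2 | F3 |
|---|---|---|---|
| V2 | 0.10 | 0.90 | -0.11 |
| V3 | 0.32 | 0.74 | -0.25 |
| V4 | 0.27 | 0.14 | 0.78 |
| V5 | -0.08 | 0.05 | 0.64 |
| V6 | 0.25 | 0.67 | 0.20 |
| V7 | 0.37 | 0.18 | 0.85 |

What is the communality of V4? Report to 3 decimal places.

h² = 0.27² + 0.14² + 0.78² = 0.0729 + 0.0196 + 0.6084 = 0.7009

0.701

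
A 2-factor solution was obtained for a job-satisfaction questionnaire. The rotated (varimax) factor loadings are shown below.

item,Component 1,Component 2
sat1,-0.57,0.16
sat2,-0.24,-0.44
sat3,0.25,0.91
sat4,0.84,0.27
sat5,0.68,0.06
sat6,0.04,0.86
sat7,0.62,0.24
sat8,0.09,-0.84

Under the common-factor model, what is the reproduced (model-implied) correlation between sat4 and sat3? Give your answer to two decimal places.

r̂ = Σ λ_i·λ_j across factors = (0.84)(0.25) + (0.27)(0.91)
  = +0.2100 +0.2457 = 0.4557

0.46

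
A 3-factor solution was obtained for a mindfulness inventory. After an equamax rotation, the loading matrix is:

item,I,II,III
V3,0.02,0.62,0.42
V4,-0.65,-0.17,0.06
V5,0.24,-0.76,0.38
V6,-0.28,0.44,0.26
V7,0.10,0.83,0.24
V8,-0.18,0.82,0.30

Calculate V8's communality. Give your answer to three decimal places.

0.795

h² = (-0.18)² + 0.82² + 0.30² = 0.0324 + 0.6724 + 0.0900 = 0.7948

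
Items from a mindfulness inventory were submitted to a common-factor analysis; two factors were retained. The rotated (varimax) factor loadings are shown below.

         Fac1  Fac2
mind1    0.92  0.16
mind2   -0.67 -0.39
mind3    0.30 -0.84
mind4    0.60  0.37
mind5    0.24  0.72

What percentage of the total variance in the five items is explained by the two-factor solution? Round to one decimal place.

Communalities: 0.8720, 0.6010, 0.7956, 0.4969, 0.5760; Σh² = 3.3415.
Total variance with 5 standardized items is 5, so the solution explains 3.3415/5 = 0.6683 = 66.83%.

66.8%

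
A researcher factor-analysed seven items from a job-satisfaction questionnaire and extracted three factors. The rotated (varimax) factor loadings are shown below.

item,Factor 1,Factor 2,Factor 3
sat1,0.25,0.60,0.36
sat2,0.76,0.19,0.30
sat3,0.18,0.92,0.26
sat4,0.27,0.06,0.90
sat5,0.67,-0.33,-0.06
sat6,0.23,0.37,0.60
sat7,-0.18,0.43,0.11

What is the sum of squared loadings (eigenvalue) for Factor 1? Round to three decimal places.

1.280

SS loadings for Factor 1 = 0.25² + 0.76² + 0.18² + 0.27² + 0.67² + 0.23² + (-0.18)² = 0.0625 + 0.5776 + 0.0324 + 0.0729 + 0.4489 + 0.0529 + 0.0324 = 1.2796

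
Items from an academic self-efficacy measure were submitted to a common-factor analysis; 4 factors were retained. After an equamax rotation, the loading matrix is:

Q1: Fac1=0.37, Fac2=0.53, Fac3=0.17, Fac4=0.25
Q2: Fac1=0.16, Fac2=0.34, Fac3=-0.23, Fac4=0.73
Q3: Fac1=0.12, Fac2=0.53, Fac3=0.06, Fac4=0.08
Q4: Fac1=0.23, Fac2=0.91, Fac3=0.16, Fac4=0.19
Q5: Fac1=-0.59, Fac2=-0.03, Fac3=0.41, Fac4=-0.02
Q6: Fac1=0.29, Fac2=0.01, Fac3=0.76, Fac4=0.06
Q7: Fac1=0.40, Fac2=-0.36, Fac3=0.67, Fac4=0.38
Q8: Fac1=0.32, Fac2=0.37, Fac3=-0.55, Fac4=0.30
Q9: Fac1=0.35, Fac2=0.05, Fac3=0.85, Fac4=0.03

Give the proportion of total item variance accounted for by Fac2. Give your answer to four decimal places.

0.1973

SS loadings for Fac2 = 0.53² + 0.34² + 0.53² + 0.91² + (-0.03)² + 0.01² + (-0.36)² + 0.37² + 0.05² = 1.7755
Proportion of variance = 1.7755 / 9 = 0.1973.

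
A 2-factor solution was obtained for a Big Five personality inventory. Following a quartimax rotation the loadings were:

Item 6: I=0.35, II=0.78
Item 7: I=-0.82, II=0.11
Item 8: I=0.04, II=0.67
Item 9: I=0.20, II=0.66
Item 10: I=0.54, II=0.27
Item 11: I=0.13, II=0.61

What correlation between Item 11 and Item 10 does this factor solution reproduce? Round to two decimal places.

0.23

r̂ = Σ λ_i·λ_j across factors = (0.13)(0.54) + (0.61)(0.27)
  = +0.0702 +0.1647 = 0.2349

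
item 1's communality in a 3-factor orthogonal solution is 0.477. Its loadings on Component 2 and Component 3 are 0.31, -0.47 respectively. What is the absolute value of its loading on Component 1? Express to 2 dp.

Under orthogonal rotation h² = Σλ², so λ_Component 1² = h² − (0.3170) = 0.477 − 0.3170 = 0.1600.
|λ| = √0.1600 = 0.4000.

0.40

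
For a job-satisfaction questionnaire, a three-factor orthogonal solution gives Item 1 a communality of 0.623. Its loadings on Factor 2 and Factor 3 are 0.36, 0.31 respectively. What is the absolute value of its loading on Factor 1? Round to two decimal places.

Under orthogonal rotation h² = Σλ², so λ_Factor 1² = h² − (0.2257) = 0.623 − 0.2257 = 0.3973.
|λ| = √0.3973 = 0.6303.

0.63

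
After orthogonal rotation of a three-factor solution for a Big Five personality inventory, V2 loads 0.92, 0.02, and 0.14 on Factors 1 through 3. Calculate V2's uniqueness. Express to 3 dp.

h² = 0.92² + 0.02² + 0.14² = 0.8464 + 0.0004 + 0.0196 = 0.8664
Uniqueness u² = 1 − h² = 1 − 0.8664 = 0.1336

0.134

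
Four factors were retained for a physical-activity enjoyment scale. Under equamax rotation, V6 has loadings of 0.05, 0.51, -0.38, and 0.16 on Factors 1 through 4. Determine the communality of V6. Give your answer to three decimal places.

h² = 0.05² + 0.51² + (-0.38)² + 0.16² = 0.0025 + 0.2601 + 0.1444 + 0.0256 = 0.4326

0.433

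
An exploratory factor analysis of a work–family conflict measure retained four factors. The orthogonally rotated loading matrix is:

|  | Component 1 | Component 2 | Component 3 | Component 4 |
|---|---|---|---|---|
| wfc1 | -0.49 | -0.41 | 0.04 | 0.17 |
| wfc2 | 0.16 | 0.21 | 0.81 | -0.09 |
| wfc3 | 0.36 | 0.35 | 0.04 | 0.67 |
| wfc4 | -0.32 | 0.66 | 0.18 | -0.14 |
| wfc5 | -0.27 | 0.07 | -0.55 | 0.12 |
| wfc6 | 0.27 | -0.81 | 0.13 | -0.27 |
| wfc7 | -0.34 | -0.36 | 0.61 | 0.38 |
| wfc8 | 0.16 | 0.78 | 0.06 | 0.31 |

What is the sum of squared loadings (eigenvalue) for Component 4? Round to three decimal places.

0.833

SS loadings for Component 4 = 0.17² + (-0.09)² + 0.67² + (-0.14)² + 0.12² + (-0.27)² + 0.38² + 0.31² = 0.0289 + 0.0081 + 0.4489 + 0.0196 + 0.0144 + 0.0729 + 0.1444 + 0.0961 = 0.8333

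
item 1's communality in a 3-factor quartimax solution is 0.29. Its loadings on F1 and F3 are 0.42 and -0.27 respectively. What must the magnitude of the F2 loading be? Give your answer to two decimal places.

0.20

Under orthogonal rotation h² = Σλ², so λ_F2² = h² − (0.2493) = 0.29 − 0.2493 = 0.0407.
|λ| = √0.0407 = 0.2017.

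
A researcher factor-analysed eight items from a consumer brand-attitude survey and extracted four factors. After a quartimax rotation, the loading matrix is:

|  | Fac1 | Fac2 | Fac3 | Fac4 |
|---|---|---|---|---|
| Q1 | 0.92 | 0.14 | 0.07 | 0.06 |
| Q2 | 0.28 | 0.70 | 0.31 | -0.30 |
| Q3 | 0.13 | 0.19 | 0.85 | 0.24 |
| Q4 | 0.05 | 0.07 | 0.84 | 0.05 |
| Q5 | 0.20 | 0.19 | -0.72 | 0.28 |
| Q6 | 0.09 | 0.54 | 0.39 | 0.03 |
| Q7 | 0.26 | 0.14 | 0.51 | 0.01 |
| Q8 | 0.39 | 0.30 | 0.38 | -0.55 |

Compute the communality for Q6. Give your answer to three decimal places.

0.453

h² = 0.09² + 0.54² + 0.39² + 0.03² = 0.0081 + 0.2916 + 0.1521 + 0.0009 = 0.4527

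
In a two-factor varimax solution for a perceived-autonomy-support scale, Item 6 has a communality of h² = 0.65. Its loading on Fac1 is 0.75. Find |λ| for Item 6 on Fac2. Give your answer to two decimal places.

0.30

Under orthogonal rotation h² = Σλ², so λ_Fac2² = h² − (0.5625) = 0.65 − 0.5625 = 0.0875.
|λ| = √0.0875 = 0.2958.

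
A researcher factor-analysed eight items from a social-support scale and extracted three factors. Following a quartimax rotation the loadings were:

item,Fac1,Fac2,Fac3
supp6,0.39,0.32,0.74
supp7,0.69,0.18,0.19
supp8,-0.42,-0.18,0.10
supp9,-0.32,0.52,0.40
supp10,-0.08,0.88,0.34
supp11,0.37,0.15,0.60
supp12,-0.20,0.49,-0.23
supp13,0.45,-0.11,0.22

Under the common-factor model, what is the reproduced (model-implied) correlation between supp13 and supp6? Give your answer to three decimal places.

0.303

r̂ = Σ λ_i·λ_j across factors = (0.45)(0.39) + (-0.11)(0.32) + (0.22)(0.74)
  = +0.1755 -0.0352 +0.1628 = 0.3031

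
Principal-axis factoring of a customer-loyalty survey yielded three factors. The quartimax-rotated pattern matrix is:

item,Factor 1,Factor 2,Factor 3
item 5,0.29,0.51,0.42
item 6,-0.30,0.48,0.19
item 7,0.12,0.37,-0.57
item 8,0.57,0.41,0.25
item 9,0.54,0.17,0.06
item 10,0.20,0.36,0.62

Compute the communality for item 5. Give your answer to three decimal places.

0.521

h² = 0.29² + 0.51² + 0.42² = 0.0841 + 0.2601 + 0.1764 = 0.5206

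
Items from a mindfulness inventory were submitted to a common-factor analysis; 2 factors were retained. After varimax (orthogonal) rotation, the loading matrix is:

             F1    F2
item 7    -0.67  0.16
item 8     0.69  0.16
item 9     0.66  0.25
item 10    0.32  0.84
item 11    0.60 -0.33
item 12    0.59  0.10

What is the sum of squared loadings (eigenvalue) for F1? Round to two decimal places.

SS loadings for F1 = (-0.67)² + 0.69² + 0.66² + 0.32² + 0.60² + 0.59² = 0.4489 + 0.4761 + 0.4356 + 0.1024 + 0.3600 + 0.3481 = 2.1711

2.17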